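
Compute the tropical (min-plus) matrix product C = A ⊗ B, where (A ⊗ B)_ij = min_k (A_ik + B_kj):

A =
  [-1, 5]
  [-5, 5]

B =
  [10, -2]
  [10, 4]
A ⊗ B =
  [9, -3]
  [5, -7]

Apply the min-plus product entry-by-entry:
  C[0][0] = min over k of (A[0][0] + B[0][0] = -1 + 10 = 9, A[0][1] + B[1][0] = 5 + 10 = 15) = 9 (attained at k = 0)
  C[0][1] = min over k of (A[0][0] + B[0][1] = -1 + -2 = -3, A[0][1] + B[1][1] = 5 + 4 = 9) = -3 (attained at k = 0)
  C[1][0] = min over k of (A[1][0] + B[0][0] = -5 + 10 = 5, A[1][1] + B[1][0] = 5 + 10 = 15) = 5 (attained at k = 0)
  C[1][1] = min over k of (A[1][0] + B[0][1] = -5 + -2 = -7, A[1][1] + B[1][1] = 5 + 4 = 9) = -7 (attained at k = 0)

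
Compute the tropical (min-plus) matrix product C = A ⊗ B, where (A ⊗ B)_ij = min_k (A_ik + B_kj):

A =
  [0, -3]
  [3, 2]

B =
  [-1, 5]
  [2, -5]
A ⊗ B =
  [-1, -8]
  [2, -3]

Apply the min-plus product entry-by-entry:
  C[0][0] = min over k of (A[0][0] + B[0][0] = 0 + -1 = -1, A[0][1] + B[1][0] = -3 + 2 = -1) = -1 (attained at k = 0)
  C[0][1] = min over k of (A[0][0] + B[0][1] = 0 + 5 = 5, A[0][1] + B[1][1] = -3 + -5 = -8) = -8 (attained at k = 1)
  C[1][0] = min over k of (A[1][0] + B[0][0] = 3 + -1 = 2, A[1][1] + B[1][0] = 2 + 2 = 4) = 2 (attained at k = 0)
  C[1][1] = min over k of (A[1][0] + B[0][1] = 3 + 5 = 8, A[1][1] + B[1][1] = 2 + -5 = -3) = -3 (attained at k = 1)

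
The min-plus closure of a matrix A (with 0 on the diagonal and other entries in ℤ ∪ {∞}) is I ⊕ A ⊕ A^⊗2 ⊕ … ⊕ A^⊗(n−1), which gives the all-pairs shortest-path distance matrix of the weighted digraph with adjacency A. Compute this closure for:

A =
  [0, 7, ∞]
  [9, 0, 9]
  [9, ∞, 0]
Closure =
  [0, 7, 16]
  [9, 0, 9]
  [9, 16, 0]

This is the Floyd-Warshall all-pairs shortest-path computation. For each intermediate vertex k = 0, 1, …, 2, update dist[i][j] ← min(dist[i][j], dist[i][k] + dist[k][j]). The final matrix gives, for each (i, j), the minimum total weight of any directed path from i to j (possibly empty when i = j).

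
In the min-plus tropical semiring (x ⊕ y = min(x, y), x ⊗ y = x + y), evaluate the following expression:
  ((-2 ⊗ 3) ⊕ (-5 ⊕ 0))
((-2 ⊗ 3) ⊕ (-5 ⊕ 0)) = -5

Expand innermost to outermost. Recall ⊕ takes the minimum of its arguments and ⊗ takes their sum. Working out the expression ((-2 ⊗ 3) ⊕ (-5 ⊕ 0)) gives -5.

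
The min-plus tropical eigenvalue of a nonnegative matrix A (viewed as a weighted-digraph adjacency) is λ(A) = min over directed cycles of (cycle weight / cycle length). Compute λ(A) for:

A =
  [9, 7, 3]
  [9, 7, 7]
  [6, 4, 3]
λ(A) = 3

Enumerate directed cycles and compute their means (weight / length). Sample:
  cycle 0 → 0: weight = 9, length = 1, mean = 9/1 ≈ 9.000
  cycle 1 → 1: weight = 7, length = 1, mean = 7/1 ≈ 7.000
  cycle 2 → 2: weight = 3, length = 1, mean = 3/1 ≈ 3.000
  cycle 0 → 1 → 0: weight = 16, length = 2, mean = 16/2 ≈ 8.000
  cycle 0 → 2 → 0: weight = 9, length = 2, mean = 9/2 ≈ 4.500
  cycle 1 → 0 → 1: weight = 16, length = 2, mean = 16/2 ≈ 8.000
Minimum mean = 3.000, attained e.g. along the cycle 2 → 2 with weight 3 and length 1. So λ(A) = 3/1 = 3.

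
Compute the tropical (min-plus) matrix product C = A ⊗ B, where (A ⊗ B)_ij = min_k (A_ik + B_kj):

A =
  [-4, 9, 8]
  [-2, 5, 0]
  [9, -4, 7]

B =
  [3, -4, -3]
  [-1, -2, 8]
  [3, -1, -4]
A ⊗ B =
  [-1, -8, -7]
  [1, -6, -5]
  [-5, -6, 3]

Apply the min-plus product entry-by-entry:
  C[0][0] = min over k of (A[0][0] + B[0][0] = -4 + 3 = -1, A[0][1] + B[1][0] = 9 + -1 = 8, A[0][2] + B[2][0] = 8 + 3 = 11) = -1 (attained at k = 0)
  C[0][1] = min over k of (A[0][0] + B[0][1] = -4 + -4 = -8, A[0][1] + B[1][1] = 9 + -2 = 7, A[0][2] + B[2][1] = 8 + -1 = 7) = -8 (attained at k = 0)
  C[0][2] = min over k of (A[0][0] + B[0][2] = -4 + -3 = -7, A[0][1] + B[1][2] = 9 + 8 = 17, A[0][2] + B[2][2] = 8 + -4 = 4) = -7 (attained at k = 0)
  C[1][0] = min over k of (A[1][0] + B[0][0] = -2 + 3 = 1, A[1][1] + B[1][0] = 5 + -1 = 4, A[1][2] + B[2][0] = 0 + 3 = 3) = 1 (attained at k = 0)
  C[1][1] = min over k of (A[1][0] + B[0][1] = -2 + -4 = -6, A[1][1] + B[1][1] = 5 + -2 = 3, A[1][2] + B[2][1] = 0 + -1 = -1) = -6 (attained at k = 0)
  C[1][2] = min over k of (A[1][0] + B[0][2] = -2 + -3 = -5, A[1][1] + B[1][2] = 5 + 8 = 13, A[1][2] + B[2][2] = 0 + -4 = -4) = -5 (attained at k = 0)
  C[2][0] = min over k of (A[2][0] + B[0][0] = 9 + 3 = 12, A[2][1] + B[1][0] = -4 + -1 = -5, A[2][2] + B[2][0] = 7 + 3 = 10) = -5 (attained at k = 1)
  C[2][1] = min over k of (A[2][0] + B[0][1] = 9 + -4 = 5, A[2][1] + B[1][1] = -4 + -2 = -6, A[2][2] + B[2][1] = 7 + -1 = 6) = -6 (attained at k = 1)
  C[2][2] = min over k of (A[2][0] + B[0][2] = 9 + -3 = 6, A[2][1] + B[1][2] = -4 + 8 = 4, A[2][2] + B[2][2] = 7 + -4 = 3) = 3 (attained at k = 2)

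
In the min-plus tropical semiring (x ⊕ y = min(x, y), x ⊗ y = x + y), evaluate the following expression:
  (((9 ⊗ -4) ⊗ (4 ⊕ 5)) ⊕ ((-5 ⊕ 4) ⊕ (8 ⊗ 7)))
(((9 ⊗ -4) ⊗ (4 ⊕ 5)) ⊕ ((-5 ⊕ 4) ⊕ (8 ⊗ 7))) = -5

Expand innermost to outermost. Recall ⊕ takes the minimum of its arguments and ⊗ takes their sum. Working out the expression (((9 ⊗ -4) ⊗ (4 ⊕ 5)) ⊕ ((-5 ⊕ 4) ⊕ (8 ⊗ 7))) gives -5.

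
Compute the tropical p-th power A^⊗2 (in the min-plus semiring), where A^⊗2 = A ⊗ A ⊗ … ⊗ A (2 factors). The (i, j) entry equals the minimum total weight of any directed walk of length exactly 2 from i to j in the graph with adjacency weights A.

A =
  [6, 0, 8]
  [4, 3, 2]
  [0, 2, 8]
A^⊗2 =
  [4, 3, 2]
  [2, 4, 5]
  [6, 0, 4]

Each entry (A^⊗2)_ij equals the minimum over all length-2 walks i = v_0 → v_1 → … → v_2 = j of Σ_t A[v_t][v_{t+1}]. For example, for (i, j) = (0, 2) we minimise over 3 possible intermediate vertex sequences; the minimum is 2, attained along the walk 0 → 1 → 2.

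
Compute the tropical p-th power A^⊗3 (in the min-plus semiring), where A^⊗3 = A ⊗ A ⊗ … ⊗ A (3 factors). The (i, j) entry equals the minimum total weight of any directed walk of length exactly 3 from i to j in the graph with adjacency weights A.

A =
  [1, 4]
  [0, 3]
A^⊗3 =
  [3, 6]
  [2, 5]

Each entry (A^⊗3)_ij equals the minimum over all length-3 walks i = v_0 → v_1 → … → v_3 = j of Σ_t A[v_t][v_{t+1}]. For example, for (i, j) = (0, 1) we minimise over 4 possible intermediate vertex sequences; the minimum is 6, attained along the walk 0 → 0 → 0 → 1.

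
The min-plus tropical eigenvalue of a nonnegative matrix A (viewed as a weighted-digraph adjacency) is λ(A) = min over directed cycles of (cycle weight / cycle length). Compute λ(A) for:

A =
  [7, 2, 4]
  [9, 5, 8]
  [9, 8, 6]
λ(A) = 5

Enumerate directed cycles and compute their means (weight / length). Sample:
  cycle 0 → 0: weight = 7, length = 1, mean = 7/1 ≈ 7.000
  cycle 1 → 1: weight = 5, length = 1, mean = 5/1 ≈ 5.000
  cycle 2 → 2: weight = 6, length = 1, mean = 6/1 ≈ 6.000
  cycle 0 → 1 → 0: weight = 11, length = 2, mean = 11/2 ≈ 5.500
  cycle 0 → 2 → 0: weight = 13, length = 2, mean = 13/2 ≈ 6.500
  cycle 1 → 0 → 1: weight = 11, length = 2, mean = 11/2 ≈ 5.500
Minimum mean = 5.000, attained e.g. along the cycle 1 → 1 with weight 5 and length 1. So λ(A) = 5/1 = 5.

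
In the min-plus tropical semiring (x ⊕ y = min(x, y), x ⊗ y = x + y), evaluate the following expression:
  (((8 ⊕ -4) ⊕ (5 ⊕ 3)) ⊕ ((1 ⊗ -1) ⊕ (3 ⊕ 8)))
(((8 ⊕ -4) ⊕ (5 ⊕ 3)) ⊕ ((1 ⊗ -1) ⊕ (3 ⊕ 8))) = -4

Expand innermost to outermost. Recall ⊕ takes the minimum of its arguments and ⊗ takes their sum. Working out the expression (((8 ⊕ -4) ⊕ (5 ⊕ 3)) ⊕ ((1 ⊗ -1) ⊕ (3 ⊕ 8))) gives -4.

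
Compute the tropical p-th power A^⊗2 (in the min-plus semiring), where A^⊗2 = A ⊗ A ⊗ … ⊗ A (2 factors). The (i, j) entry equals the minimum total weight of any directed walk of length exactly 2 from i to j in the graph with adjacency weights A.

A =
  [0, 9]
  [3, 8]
A^⊗2 =
  [0, 9]
  [3, 12]

Each entry (A^⊗2)_ij equals the minimum over all length-2 walks i = v_0 → v_1 → … → v_2 = j of Σ_t A[v_t][v_{t+1}]. For example, for (i, j) = (0, 1) we minimise over 2 possible intermediate vertex sequences; the minimum is 9, attained along the walk 0 → 0 → 1.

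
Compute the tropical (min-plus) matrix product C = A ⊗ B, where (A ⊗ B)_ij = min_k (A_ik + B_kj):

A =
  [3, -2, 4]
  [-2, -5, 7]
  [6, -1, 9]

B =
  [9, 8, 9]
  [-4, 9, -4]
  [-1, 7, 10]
A ⊗ B =
  [-6, 7, -6]
  [-9, 4, -9]
  [-5, 8, -5]

Apply the min-plus product entry-by-entry:
  C[0][0] = min over k of (A[0][0] + B[0][0] = 3 + 9 = 12, A[0][1] + B[1][0] = -2 + -4 = -6, A[0][2] + B[2][0] = 4 + -1 = 3) = -6 (attained at k = 1)
  C[0][1] = min over k of (A[0][0] + B[0][1] = 3 + 8 = 11, A[0][1] + B[1][1] = -2 + 9 = 7, A[0][2] + B[2][1] = 4 + 7 = 11) = 7 (attained at k = 1)
  C[0][2] = min over k of (A[0][0] + B[0][2] = 3 + 9 = 12, A[0][1] + B[1][2] = -2 + -4 = -6, A[0][2] + B[2][2] = 4 + 10 = 14) = -6 (attained at k = 1)
  C[1][0] = min over k of (A[1][0] + B[0][0] = -2 + 9 = 7, A[1][1] + B[1][0] = -5 + -4 = -9, A[1][2] + B[2][0] = 7 + -1 = 6) = -9 (attained at k = 1)
  C[1][1] = min over k of (A[1][0] + B[0][1] = -2 + 8 = 6, A[1][1] + B[1][1] = -5 + 9 = 4, A[1][2] + B[2][1] = 7 + 7 = 14) = 4 (attained at k = 1)
  C[1][2] = min over k of (A[1][0] + B[0][2] = -2 + 9 = 7, A[1][1] + B[1][2] = -5 + -4 = -9, A[1][2] + B[2][2] = 7 + 10 = 17) = -9 (attained at k = 1)
  C[2][0] = min over k of (A[2][0] + B[0][0] = 6 + 9 = 15, A[2][1] + B[1][0] = -1 + -4 = -5, A[2][2] + B[2][0] = 9 + -1 = 8) = -5 (attained at k = 1)
  C[2][1] = min over k of (A[2][0] + B[0][1] = 6 + 8 = 14, A[2][1] + B[1][1] = -1 + 9 = 8, A[2][2] + B[2][1] = 9 + 7 = 16) = 8 (attained at k = 1)
  C[2][2] = min over k of (A[2][0] + B[0][2] = 6 + 9 = 15, A[2][1] + B[1][2] = -1 + -4 = -5, A[2][2] + B[2][2] = 9 + 10 = 19) = -5 (attained at k = 1)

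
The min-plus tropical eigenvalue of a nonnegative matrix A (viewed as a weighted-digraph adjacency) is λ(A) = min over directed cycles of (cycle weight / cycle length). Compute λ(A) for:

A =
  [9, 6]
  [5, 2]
λ(A) = 2

Enumerate directed cycles and compute their means (weight / length). Sample:
  cycle 0 → 0: weight = 9, length = 1, mean = 9/1 ≈ 9.000
  cycle 1 → 1: weight = 2, length = 1, mean = 2/1 ≈ 2.000
  cycle 0 → 1 → 0: weight = 11, length = 2, mean = 11/2 ≈ 5.500
  cycle 1 → 0 → 1: weight = 11, length = 2, mean = 11/2 ≈ 5.500
Minimum mean = 2.000, attained e.g. along the cycle 1 → 1 with weight 2 and length 1. So λ(A) = 2/1 = 2.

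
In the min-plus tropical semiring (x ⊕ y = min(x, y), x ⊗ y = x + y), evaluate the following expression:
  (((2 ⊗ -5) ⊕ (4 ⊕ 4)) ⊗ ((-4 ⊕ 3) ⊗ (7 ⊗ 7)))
(((2 ⊗ -5) ⊕ (4 ⊕ 4)) ⊗ ((-4 ⊕ 3) ⊗ (7 ⊗ 7))) = 7

Expand innermost to outermost. Recall ⊕ takes the minimum of its arguments and ⊗ takes their sum. Working out the expression (((2 ⊗ -5) ⊕ (4 ⊕ 4)) ⊗ ((-4 ⊕ 3) ⊗ (7 ⊗ 7))) gives 7.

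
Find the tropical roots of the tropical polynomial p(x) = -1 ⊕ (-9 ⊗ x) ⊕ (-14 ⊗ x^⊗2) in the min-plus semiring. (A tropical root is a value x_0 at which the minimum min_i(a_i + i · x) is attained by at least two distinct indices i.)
Roots: {5, 8}

Each tropical root is a break point of the lower envelope of the lines y = a_i + i · x (there are 3 lines, with slopes 0, 1, ..., 2). Only the lines that attain the minimum somewhere contribute to roots; other lines are dominated. Here the surviving (envelope) indices are i = 2, i = 1, i = 0.
Intersections between consecutive envelope lines give the roots: for adjacent envelope indices i < j the intersection is x = (a_i − a_j) / (j − i). Reading off the sorted break points: {5, 8}.
Verification: at each break x_0, at least two indices attain the minimum of min_i(a_i + i · x_0).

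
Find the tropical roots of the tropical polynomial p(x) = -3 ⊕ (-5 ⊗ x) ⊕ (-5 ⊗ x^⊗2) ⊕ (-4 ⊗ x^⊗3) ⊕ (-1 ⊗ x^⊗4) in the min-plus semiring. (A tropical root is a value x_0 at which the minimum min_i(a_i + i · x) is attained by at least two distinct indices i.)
Roots: {-3, -1, 0, 2}

Each tropical root is a break point of the lower envelope of the lines y = a_i + i · x (there are 5 lines, with slopes 0, 1, ..., 4). Only the lines that attain the minimum somewhere contribute to roots; other lines are dominated. Here the surviving (envelope) indices are i = 4, i = 3, i = 2, i = 1, i = 0.
Intersections between consecutive envelope lines give the roots: for adjacent envelope indices i < j the intersection is x = (a_i − a_j) / (j − i). Reading off the sorted break points: {-3, -1, 0, 2}.
Verification: at each break x_0, at least two indices attain the minimum of min_i(a_i + i · x_0).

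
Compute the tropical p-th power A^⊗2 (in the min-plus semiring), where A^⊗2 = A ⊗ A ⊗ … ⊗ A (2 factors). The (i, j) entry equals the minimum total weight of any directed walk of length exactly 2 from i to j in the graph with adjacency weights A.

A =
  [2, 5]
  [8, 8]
A^⊗2 =
  [4, 7]
  [10, 13]

Each entry (A^⊗2)_ij equals the minimum over all length-2 walks i = v_0 → v_1 → … → v_2 = j of Σ_t A[v_t][v_{t+1}]. For example, for (i, j) = (0, 1) we minimise over 2 possible intermediate vertex sequences; the minimum is 7, attained along the walk 0 → 0 → 1.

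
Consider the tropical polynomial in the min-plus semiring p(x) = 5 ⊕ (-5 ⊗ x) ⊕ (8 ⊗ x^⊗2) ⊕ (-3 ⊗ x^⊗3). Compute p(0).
p(0) = -5

A tropical monomial a ⊗ x^⊗i evaluates to a + i · x. Evaluating each term at x = 0:
  Term 0 contributes 5 + 0 · 0 = 5
  Term 1 contributes -5 + 1 · 0 = -5
  Term 2 contributes 8 + 2 · 0 = 8
  Term 3 contributes -3 + 3 · 0 = -3
p(0) = ⊕ of these = min[5, -5, 8, -3] = -5.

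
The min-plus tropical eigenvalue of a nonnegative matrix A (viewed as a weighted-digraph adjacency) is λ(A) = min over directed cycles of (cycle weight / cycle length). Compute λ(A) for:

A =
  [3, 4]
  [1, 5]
λ(A) = 5/2

Enumerate directed cycles and compute their means (weight / length). Sample:
  cycle 0 → 0: weight = 3, length = 1, mean = 3/1 ≈ 3.000
  cycle 1 → 1: weight = 5, length = 1, mean = 5/1 ≈ 5.000
  cycle 0 → 1 → 0: weight = 5, length = 2, mean = 5/2 ≈ 2.500
  cycle 1 → 0 → 1: weight = 5, length = 2, mean = 5/2 ≈ 2.500
Minimum mean = 2.500, attained e.g. along the cycle 0 → 1 → 0 with weight 5 and length 2. So λ(A) = 5/2 = 5/2.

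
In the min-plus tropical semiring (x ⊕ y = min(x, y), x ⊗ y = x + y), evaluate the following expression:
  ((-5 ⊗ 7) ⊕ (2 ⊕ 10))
((-5 ⊗ 7) ⊕ (2 ⊕ 10)) = 2

Expand innermost to outermost. Recall ⊕ takes the minimum of its arguments and ⊗ takes their sum. Working out the expression ((-5 ⊗ 7) ⊕ (2 ⊕ 10)) gives 2.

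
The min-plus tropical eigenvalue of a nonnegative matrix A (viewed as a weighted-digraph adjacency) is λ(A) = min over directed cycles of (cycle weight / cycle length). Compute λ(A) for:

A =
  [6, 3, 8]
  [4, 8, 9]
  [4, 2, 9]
λ(A) = 7/2

Enumerate directed cycles and compute their means (weight / length). Sample:
  cycle 0 → 0: weight = 6, length = 1, mean = 6/1 ≈ 6.000
  cycle 1 → 1: weight = 8, length = 1, mean = 8/1 ≈ 8.000
  cycle 2 → 2: weight = 9, length = 1, mean = 9/1 ≈ 9.000
  cycle 0 → 1 → 0: weight = 7, length = 2, mean = 7/2 ≈ 3.500
  cycle 0 → 2 → 0: weight = 12, length = 2, mean = 12/2 ≈ 6.000
  cycle 1 → 0 → 1: weight = 7, length = 2, mean = 7/2 ≈ 3.500
Minimum mean = 3.500, attained e.g. along the cycle 0 → 1 → 0 with weight 7 and length 2. So λ(A) = 7/2 = 7/2.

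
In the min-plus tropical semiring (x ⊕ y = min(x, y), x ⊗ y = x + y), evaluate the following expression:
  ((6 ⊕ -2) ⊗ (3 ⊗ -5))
((6 ⊕ -2) ⊗ (3 ⊗ -5)) = -4

Expand innermost to outermost. Recall ⊕ takes the minimum of its arguments and ⊗ takes their sum. Working out the expression ((6 ⊕ -2) ⊗ (3 ⊗ -5)) gives -4.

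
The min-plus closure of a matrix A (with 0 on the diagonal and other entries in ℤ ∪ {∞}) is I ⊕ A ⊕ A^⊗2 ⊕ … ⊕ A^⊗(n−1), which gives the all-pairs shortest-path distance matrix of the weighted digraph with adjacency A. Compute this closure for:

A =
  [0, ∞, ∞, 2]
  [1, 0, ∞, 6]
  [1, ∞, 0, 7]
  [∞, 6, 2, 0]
Closure =
  [0, 8, 4, 2]
  [1, 0, 5, 3]
  [1, 9, 0, 3]
  [3, 6, 2, 0]

This is the Floyd-Warshall all-pairs shortest-path computation. For each intermediate vertex k = 0, 1, …, 3, update dist[i][j] ← min(dist[i][j], dist[i][k] + dist[k][j]). The final matrix gives, for each (i, j), the minimum total weight of any directed path from i to j (possibly empty when i = j).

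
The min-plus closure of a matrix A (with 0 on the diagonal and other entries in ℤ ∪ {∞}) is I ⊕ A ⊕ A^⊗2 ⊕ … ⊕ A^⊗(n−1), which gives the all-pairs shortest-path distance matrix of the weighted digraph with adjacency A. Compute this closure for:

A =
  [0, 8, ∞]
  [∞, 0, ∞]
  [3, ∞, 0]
Closure =
  [0, 8, ∞]
  [∞, 0, ∞]
  [3, 11, 0]

This is the Floyd-Warshall all-pairs shortest-path computation. For each intermediate vertex k = 0, 1, …, 2, update dist[i][j] ← min(dist[i][j], dist[i][k] + dist[k][j]). The final matrix gives, for each (i, j), the minimum total weight of any directed path from i to j (possibly empty when i = j).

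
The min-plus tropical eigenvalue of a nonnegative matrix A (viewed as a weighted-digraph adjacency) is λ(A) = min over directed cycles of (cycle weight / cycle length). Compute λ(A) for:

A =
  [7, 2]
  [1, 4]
λ(A) = 3/2

Enumerate directed cycles and compute their means (weight / length). Sample:
  cycle 0 → 0: weight = 7, length = 1, mean = 7/1 ≈ 7.000
  cycle 1 → 1: weight = 4, length = 1, mean = 4/1 ≈ 4.000
  cycle 0 → 1 → 0: weight = 3, length = 2, mean = 3/2 ≈ 1.500
  cycle 1 → 0 → 1: weight = 3, length = 2, mean = 3/2 ≈ 1.500
Minimum mean = 1.500, attained e.g. along the cycle 0 → 1 → 0 with weight 3 and length 2. So λ(A) = 3/2 = 3/2.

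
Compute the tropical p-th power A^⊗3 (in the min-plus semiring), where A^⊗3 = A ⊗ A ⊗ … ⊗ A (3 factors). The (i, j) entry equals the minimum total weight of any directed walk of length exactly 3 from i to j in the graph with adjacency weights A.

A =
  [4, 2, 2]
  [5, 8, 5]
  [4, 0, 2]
A^⊗3 =
  [7, 4, 6]
  [10, 7, 9]
  [7, 4, 6]

Each entry (A^⊗3)_ij equals the minimum over all length-3 walks i = v_0 → v_1 → … → v_3 = j of Σ_t A[v_t][v_{t+1}]. For example, for (i, j) = (0, 2) we minimise over 9 possible intermediate vertex sequences; the minimum is 6, attained along the walk 0 → 2 → 2 → 2.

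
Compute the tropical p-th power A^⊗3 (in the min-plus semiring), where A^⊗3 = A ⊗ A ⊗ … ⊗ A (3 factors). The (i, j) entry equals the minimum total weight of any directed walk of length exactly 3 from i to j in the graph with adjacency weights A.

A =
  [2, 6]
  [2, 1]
A^⊗3 =
  [6, 8]
  [4, 3]

Each entry (A^⊗3)_ij equals the minimum over all length-3 walks i = v_0 → v_1 → … → v_3 = j of Σ_t A[v_t][v_{t+1}]. For example, for (i, j) = (0, 1) we minimise over 4 possible intermediate vertex sequences; the minimum is 8, attained along the walk 0 → 1 → 1 → 1.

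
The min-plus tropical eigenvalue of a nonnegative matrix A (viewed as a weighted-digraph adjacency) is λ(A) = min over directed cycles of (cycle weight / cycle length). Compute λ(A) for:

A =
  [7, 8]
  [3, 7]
λ(A) = 11/2

Enumerate directed cycles and compute their means (weight / length). Sample:
  cycle 0 → 0: weight = 7, length = 1, mean = 7/1 ≈ 7.000
  cycle 1 → 1: weight = 7, length = 1, mean = 7/1 ≈ 7.000
  cycle 0 → 1 → 0: weight = 11, length = 2, mean = 11/2 ≈ 5.500
  cycle 1 → 0 → 1: weight = 11, length = 2, mean = 11/2 ≈ 5.500
Minimum mean = 5.500, attained e.g. along the cycle 0 → 1 → 0 with weight 11 and length 2. So λ(A) = 11/2 = 11/2.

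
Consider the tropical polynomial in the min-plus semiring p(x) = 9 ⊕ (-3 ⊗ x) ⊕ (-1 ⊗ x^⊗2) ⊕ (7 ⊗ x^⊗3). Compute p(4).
p(4) = 1

A tropical monomial a ⊗ x^⊗i evaluates to a + i · x. Evaluating each term at x = 4:
  Term 0 contributes 9 + 0 · 4 = 9
  Term 1 contributes -3 + 1 · 4 = 1
  Term 2 contributes -1 + 2 · 4 = 7
  Term 3 contributes 7 + 3 · 4 = 19
p(4) = ⊕ of these = min[9, 1, 7, 19] = 1.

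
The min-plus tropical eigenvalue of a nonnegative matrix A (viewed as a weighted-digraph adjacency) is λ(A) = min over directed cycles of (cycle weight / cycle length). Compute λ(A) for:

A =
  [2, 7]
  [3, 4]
λ(A) = 2

Enumerate directed cycles and compute their means (weight / length). Sample:
  cycle 0 → 0: weight = 2, length = 1, mean = 2/1 ≈ 2.000
  cycle 1 → 1: weight = 4, length = 1, mean = 4/1 ≈ 4.000
  cycle 0 → 1 → 0: weight = 10, length = 2, mean = 10/2 ≈ 5.000
  cycle 1 → 0 → 1: weight = 10, length = 2, mean = 10/2 ≈ 5.000
Minimum mean = 2.000, attained e.g. along the cycle 0 → 0 with weight 2 and length 1. So λ(A) = 2/1 = 2.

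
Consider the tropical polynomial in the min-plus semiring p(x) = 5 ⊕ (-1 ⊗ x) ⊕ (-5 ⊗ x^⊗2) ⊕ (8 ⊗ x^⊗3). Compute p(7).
p(7) = 5

A tropical monomial a ⊗ x^⊗i evaluates to a + i · x. Evaluating each term at x = 7:
  Term 0 contributes 5 + 0 · 7 = 5
  Term 1 contributes -1 + 1 · 7 = 6
  Term 2 contributes -5 + 2 · 7 = 9
  Term 3 contributes 8 + 3 · 7 = 29
p(7) = ⊕ of these = min[5, 6, 9, 29] = 5.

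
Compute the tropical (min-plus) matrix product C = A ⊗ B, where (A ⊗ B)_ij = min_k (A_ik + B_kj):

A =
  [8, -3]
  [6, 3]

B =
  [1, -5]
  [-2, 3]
A ⊗ B =
  [-5, 0]
  [1, 1]

Apply the min-plus product entry-by-entry:
  C[0][0] = min over k of (A[0][0] + B[0][0] = 8 + 1 = 9, A[0][1] + B[1][0] = -3 + -2 = -5) = -5 (attained at k = 1)
  C[0][1] = min over k of (A[0][0] + B[0][1] = 8 + -5 = 3, A[0][1] + B[1][1] = -3 + 3 = 0) = 0 (attained at k = 1)
  C[1][0] = min over k of (A[1][0] + B[0][0] = 6 + 1 = 7, A[1][1] + B[1][0] = 3 + -2 = 1) = 1 (attained at k = 1)
  C[1][1] = min over k of (A[1][0] + B[0][1] = 6 + -5 = 1, A[1][1] + B[1][1] = 3 + 3 = 6) = 1 (attained at k = 0)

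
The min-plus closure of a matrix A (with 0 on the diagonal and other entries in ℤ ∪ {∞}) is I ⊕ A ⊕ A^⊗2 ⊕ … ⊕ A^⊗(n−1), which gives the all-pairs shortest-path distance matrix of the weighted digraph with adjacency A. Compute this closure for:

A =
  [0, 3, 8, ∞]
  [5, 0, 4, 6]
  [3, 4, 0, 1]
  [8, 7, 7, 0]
Closure =
  [0, 3, 7, 8]
  [5, 0, 4, 5]
  [3, 4, 0, 1]
  [8, 7, 7, 0]

This is the Floyd-Warshall all-pairs shortest-path computation. For each intermediate vertex k = 0, 1, …, 3, update dist[i][j] ← min(dist[i][j], dist[i][k] + dist[k][j]). The final matrix gives, for each (i, j), the minimum total weight of any directed path from i to j (possibly empty when i = j).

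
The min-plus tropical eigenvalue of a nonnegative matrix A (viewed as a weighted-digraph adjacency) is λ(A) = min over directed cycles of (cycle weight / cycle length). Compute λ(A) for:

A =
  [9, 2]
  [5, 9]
λ(A) = 7/2

Enumerate directed cycles and compute their means (weight / length). Sample:
  cycle 0 → 0: weight = 9, length = 1, mean = 9/1 ≈ 9.000
  cycle 1 → 1: weight = 9, length = 1, mean = 9/1 ≈ 9.000
  cycle 0 → 1 → 0: weight = 7, length = 2, mean = 7/2 ≈ 3.500
  cycle 1 → 0 → 1: weight = 7, length = 2, mean = 7/2 ≈ 3.500
Minimum mean = 3.500, attained e.g. along the cycle 0 → 1 → 0 with weight 7 and length 2. So λ(A) = 7/2 = 7/2.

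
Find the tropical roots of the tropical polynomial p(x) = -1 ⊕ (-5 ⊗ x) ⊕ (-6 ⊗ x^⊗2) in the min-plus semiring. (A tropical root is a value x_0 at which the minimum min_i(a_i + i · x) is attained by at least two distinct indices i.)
Roots: {1, 4}

Each tropical root is a break point of the lower envelope of the lines y = a_i + i · x (there are 3 lines, with slopes 0, 1, ..., 2). Only the lines that attain the minimum somewhere contribute to roots; other lines are dominated. Here the surviving (envelope) indices are i = 2, i = 1, i = 0.
Intersections between consecutive envelope lines give the roots: for adjacent envelope indices i < j the intersection is x = (a_i − a_j) / (j − i). Reading off the sorted break points: {1, 4}.
Verification: at each break x_0, at least two indices attain the minimum of min_i(a_i + i · x_0).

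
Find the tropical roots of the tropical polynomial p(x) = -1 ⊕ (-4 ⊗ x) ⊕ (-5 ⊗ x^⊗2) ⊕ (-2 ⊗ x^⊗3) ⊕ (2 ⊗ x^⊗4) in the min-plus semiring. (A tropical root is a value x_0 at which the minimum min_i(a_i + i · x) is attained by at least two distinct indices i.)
Roots: {-4, -3, 1, 3}

Each tropical root is a break point of the lower envelope of the lines y = a_i + i · x (there are 5 lines, with slopes 0, 1, ..., 4). Only the lines that attain the minimum somewhere contribute to roots; other lines are dominated. Here the surviving (envelope) indices are i = 4, i = 3, i = 2, i = 1, i = 0.
Intersections between consecutive envelope lines give the roots: for adjacent envelope indices i < j the intersection is x = (a_i − a_j) / (j − i). Reading off the sorted break points: {-4, -3, 1, 3}.
Verification: at each break x_0, at least two indices attain the minimum of min_i(a_i + i · x_0).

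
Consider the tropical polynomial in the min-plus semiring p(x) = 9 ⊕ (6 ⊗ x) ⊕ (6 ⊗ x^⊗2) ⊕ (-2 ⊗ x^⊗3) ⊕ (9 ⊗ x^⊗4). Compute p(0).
p(0) = -2

A tropical monomial a ⊗ x^⊗i evaluates to a + i · x. Evaluating each term at x = 0:
  Term 0 contributes 9 + 0 · 0 = 9
  Term 1 contributes 6 + 1 · 0 = 6
  Term 2 contributes 6 + 2 · 0 = 6
  Term 3 contributes -2 + 3 · 0 = -2
  Term 4 contributes 9 + 4 · 0 = 9
p(0) = ⊕ of these = min[9, 6, 6, -2, 9] = -2.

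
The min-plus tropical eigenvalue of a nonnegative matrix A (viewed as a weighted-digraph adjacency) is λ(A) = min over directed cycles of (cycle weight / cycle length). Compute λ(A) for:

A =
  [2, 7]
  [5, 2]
λ(A) = 2

Enumerate directed cycles and compute their means (weight / length). Sample:
  cycle 0 → 0: weight = 2, length = 1, mean = 2/1 ≈ 2.000
  cycle 1 → 1: weight = 2, length = 1, mean = 2/1 ≈ 2.000
  cycle 0 → 1 → 0: weight = 12, length = 2, mean = 12/2 ≈ 6.000
  cycle 1 → 0 → 1: weight = 12, length = 2, mean = 12/2 ≈ 6.000
Minimum mean = 2.000, attained e.g. along the cycle 0 → 0 with weight 2 and length 1. So λ(A) = 2/1 = 2.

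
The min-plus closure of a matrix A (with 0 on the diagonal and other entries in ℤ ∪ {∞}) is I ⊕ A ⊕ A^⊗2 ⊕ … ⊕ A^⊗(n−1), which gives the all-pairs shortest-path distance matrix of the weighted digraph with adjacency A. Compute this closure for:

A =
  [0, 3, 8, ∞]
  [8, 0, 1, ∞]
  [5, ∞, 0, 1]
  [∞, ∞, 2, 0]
Closure =
  [0, 3, 4, 5]
  [6, 0, 1, 2]
  [5, 8, 0, 1]
  [7, 10, 2, 0]

This is the Floyd-Warshall all-pairs shortest-path computation. For each intermediate vertex k = 0, 1, …, 3, update dist[i][j] ← min(dist[i][j], dist[i][k] + dist[k][j]). The final matrix gives, for each (i, j), the minimum total weight of any directed path from i to j (possibly empty when i = j).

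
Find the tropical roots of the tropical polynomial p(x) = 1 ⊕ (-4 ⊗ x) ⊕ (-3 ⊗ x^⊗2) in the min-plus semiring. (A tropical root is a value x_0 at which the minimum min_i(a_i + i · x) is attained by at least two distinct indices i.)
Roots: {-1, 5}

Each tropical root is a break point of the lower envelope of the lines y = a_i + i · x (there are 3 lines, with slopes 0, 1, ..., 2). Only the lines that attain the minimum somewhere contribute to roots; other lines are dominated. Here the surviving (envelope) indices are i = 2, i = 1, i = 0.
Intersections between consecutive envelope lines give the roots: for adjacent envelope indices i < j the intersection is x = (a_i − a_j) / (j − i). Reading off the sorted break points: {-1, 5}.
Verification: at each break x_0, at least two indices attain the minimum of min_i(a_i + i · x_0).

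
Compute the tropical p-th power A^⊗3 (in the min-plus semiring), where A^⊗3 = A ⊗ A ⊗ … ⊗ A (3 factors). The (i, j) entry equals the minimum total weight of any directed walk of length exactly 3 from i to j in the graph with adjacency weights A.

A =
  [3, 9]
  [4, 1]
A^⊗3 =
  [9, 11]
  [6, 3]

Each entry (A^⊗3)_ij equals the minimum over all length-3 walks i = v_0 → v_1 → … → v_3 = j of Σ_t A[v_t][v_{t+1}]. For example, for (i, j) = (0, 1) we minimise over 4 possible intermediate vertex sequences; the minimum is 11, attained along the walk 0 → 1 → 1 → 1.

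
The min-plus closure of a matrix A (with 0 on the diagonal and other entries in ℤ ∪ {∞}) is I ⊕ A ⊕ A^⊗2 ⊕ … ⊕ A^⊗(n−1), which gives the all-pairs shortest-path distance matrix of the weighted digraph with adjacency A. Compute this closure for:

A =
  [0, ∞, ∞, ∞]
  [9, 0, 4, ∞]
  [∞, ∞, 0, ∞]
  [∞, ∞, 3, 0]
Closure =
  [0, ∞, ∞, ∞]
  [9, 0, 4, ∞]
  [∞, ∞, 0, ∞]
  [∞, ∞, 3, 0]

This is the Floyd-Warshall all-pairs shortest-path computation. For each intermediate vertex k = 0, 1, …, 3, update dist[i][j] ← min(dist[i][j], dist[i][k] + dist[k][j]). The final matrix gives, for each (i, j), the minimum total weight of any directed path from i to j (possibly empty when i = j).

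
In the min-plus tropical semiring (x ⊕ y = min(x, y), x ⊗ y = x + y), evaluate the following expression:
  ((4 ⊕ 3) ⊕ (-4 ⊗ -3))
((4 ⊕ 3) ⊕ (-4 ⊗ -3)) = -7

Expand innermost to outermost. Recall ⊕ takes the minimum of its arguments and ⊗ takes their sum. Working out the expression ((4 ⊕ 3) ⊕ (-4 ⊗ -3)) gives -7.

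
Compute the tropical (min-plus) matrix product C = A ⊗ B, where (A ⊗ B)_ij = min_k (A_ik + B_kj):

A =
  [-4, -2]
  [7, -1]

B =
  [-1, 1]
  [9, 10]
A ⊗ B =
  [-5, -3]
  [6, 8]

Apply the min-plus product entry-by-entry:
  C[0][0] = min over k of (A[0][0] + B[0][0] = -4 + -1 = -5, A[0][1] + B[1][0] = -2 + 9 = 7) = -5 (attained at k = 0)
  C[0][1] = min over k of (A[0][0] + B[0][1] = -4 + 1 = -3, A[0][1] + B[1][1] = -2 + 10 = 8) = -3 (attained at k = 0)
  C[1][0] = min over k of (A[1][0] + B[0][0] = 7 + -1 = 6, A[1][1] + B[1][0] = -1 + 9 = 8) = 6 (attained at k = 0)
  C[1][1] = min over k of (A[1][0] + B[0][1] = 7 + 1 = 8, A[1][1] + B[1][1] = -1 + 10 = 9) = 8 (attained at k = 0)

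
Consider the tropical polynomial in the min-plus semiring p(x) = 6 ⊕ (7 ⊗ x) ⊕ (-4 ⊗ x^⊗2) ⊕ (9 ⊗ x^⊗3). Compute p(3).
p(3) = 2

A tropical monomial a ⊗ x^⊗i evaluates to a + i · x. Evaluating each term at x = 3:
  Term 0 contributes 6 + 0 · 3 = 6
  Term 1 contributes 7 + 1 · 3 = 10
  Term 2 contributes -4 + 2 · 3 = 2
  Term 3 contributes 9 + 3 · 3 = 18
p(3) = ⊕ of these = min[6, 10, 2, 18] = 2.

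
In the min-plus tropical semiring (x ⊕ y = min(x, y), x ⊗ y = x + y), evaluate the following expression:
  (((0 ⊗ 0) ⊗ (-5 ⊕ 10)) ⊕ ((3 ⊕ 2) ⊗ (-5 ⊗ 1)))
(((0 ⊗ 0) ⊗ (-5 ⊕ 10)) ⊕ ((3 ⊕ 2) ⊗ (-5 ⊗ 1))) = -5

Expand innermost to outermost. Recall ⊕ takes the minimum of its arguments and ⊗ takes their sum. Working out the expression (((0 ⊗ 0) ⊗ (-5 ⊕ 10)) ⊕ ((3 ⊕ 2) ⊗ (-5 ⊗ 1))) gives -5.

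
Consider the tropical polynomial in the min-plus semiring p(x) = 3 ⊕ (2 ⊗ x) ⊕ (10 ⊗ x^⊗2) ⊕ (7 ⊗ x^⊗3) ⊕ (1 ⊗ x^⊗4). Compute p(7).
p(7) = 3

A tropical monomial a ⊗ x^⊗i evaluates to a + i · x. Evaluating each term at x = 7:
  Term 0 contributes 3 + 0 · 7 = 3
  Term 1 contributes 2 + 1 · 7 = 9
  Term 2 contributes 10 + 2 · 7 = 24
  Term 3 contributes 7 + 3 · 7 = 28
  Term 4 contributes 1 + 4 · 7 = 29
p(7) = ⊕ of these = min[3, 9, 24, 28, 29] = 3.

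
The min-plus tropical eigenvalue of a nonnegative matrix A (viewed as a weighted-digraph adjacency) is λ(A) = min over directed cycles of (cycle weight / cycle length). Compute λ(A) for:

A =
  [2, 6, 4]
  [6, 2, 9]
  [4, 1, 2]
λ(A) = 2

Enumerate directed cycles and compute their means (weight / length). Sample:
  cycle 0 → 0: weight = 2, length = 1, mean = 2/1 ≈ 2.000
  cycle 1 → 1: weight = 2, length = 1, mean = 2/1 ≈ 2.000
  cycle 2 → 2: weight = 2, length = 1, mean = 2/1 ≈ 2.000
  cycle 0 → 1 → 0: weight = 12, length = 2, mean = 12/2 ≈ 6.000
  cycle 0 → 2 → 0: weight = 8, length = 2, mean = 8/2 ≈ 4.000
  cycle 1 → 0 → 1: weight = 12, length = 2, mean = 12/2 ≈ 6.000
Minimum mean = 2.000, attained e.g. along the cycle 0 → 0 with weight 2 and length 1. So λ(A) = 2/1 = 2.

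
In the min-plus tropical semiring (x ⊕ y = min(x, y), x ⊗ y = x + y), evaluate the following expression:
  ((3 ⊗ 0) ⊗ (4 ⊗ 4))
((3 ⊗ 0) ⊗ (4 ⊗ 4)) = 11

Expand innermost to outermost. Recall ⊕ takes the minimum of its arguments and ⊗ takes their sum. Working out the expression ((3 ⊗ 0) ⊗ (4 ⊗ 4)) gives 11.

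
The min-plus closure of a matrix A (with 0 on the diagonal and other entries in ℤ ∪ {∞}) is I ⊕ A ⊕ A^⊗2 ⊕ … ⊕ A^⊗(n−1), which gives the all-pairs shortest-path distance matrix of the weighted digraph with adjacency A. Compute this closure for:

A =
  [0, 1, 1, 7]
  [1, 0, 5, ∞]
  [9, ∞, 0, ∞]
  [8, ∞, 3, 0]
Closure =
  [0, 1, 1, 7]
  [1, 0, 2, 8]
  [9, 10, 0, 16]
  [8, 9, 3, 0]

This is the Floyd-Warshall all-pairs shortest-path computation. For each intermediate vertex k = 0, 1, …, 3, update dist[i][j] ← min(dist[i][j], dist[i][k] + dist[k][j]). The final matrix gives, for each (i, j), the minimum total weight of any directed path from i to j (possibly empty when i = j).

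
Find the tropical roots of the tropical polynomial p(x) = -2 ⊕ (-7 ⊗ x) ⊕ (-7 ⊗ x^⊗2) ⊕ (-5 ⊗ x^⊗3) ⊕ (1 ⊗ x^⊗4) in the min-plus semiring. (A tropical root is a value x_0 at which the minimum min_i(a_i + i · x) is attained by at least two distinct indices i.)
Roots: {-6, -2, 0, 5}

Each tropical root is a break point of the lower envelope of the lines y = a_i + i · x (there are 5 lines, with slopes 0, 1, ..., 4). Only the lines that attain the minimum somewhere contribute to roots; other lines are dominated. Here the surviving (envelope) indices are i = 4, i = 3, i = 2, i = 1, i = 0.
Intersections between consecutive envelope lines give the roots: for adjacent envelope indices i < j the intersection is x = (a_i − a_j) / (j − i). Reading off the sorted break points: {-6, -2, 0, 5}.
Verification: at each break x_0, at least two indices attain the minimum of min_i(a_i + i · x_0).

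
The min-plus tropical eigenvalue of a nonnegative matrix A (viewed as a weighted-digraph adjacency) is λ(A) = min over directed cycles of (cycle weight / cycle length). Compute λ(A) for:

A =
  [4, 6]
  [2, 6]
λ(A) = 4

Enumerate directed cycles and compute their means (weight / length). Sample:
  cycle 0 → 0: weight = 4, length = 1, mean = 4/1 ≈ 4.000
  cycle 1 → 1: weight = 6, length = 1, mean = 6/1 ≈ 6.000
  cycle 0 → 1 → 0: weight = 8, length = 2, mean = 8/2 ≈ 4.000
  cycle 1 → 0 → 1: weight = 8, length = 2, mean = 8/2 ≈ 4.000
Minimum mean = 4.000, attained e.g. along the cycle 0 → 0 with weight 4 and length 1. So λ(A) = 4/1 = 4.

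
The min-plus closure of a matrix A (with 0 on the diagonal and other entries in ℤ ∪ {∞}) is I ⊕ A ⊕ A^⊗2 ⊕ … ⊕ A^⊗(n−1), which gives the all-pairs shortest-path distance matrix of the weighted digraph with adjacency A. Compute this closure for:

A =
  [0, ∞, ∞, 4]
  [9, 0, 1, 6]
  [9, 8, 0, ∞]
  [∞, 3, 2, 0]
Closure =
  [0, 7, 6, 4]
  [9, 0, 1, 6]
  [9, 8, 0, 13]
  [11, 3, 2, 0]

This is the Floyd-Warshall all-pairs shortest-path computation. For each intermediate vertex k = 0, 1, …, 3, update dist[i][j] ← min(dist[i][j], dist[i][k] + dist[k][j]). The final matrix gives, for each (i, j), the minimum total weight of any directed path from i to j (possibly empty when i = j).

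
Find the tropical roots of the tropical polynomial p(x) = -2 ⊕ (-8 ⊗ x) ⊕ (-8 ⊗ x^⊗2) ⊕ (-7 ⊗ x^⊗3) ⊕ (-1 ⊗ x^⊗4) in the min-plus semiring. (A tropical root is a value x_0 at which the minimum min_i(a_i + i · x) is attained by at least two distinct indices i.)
Roots: {-6, -1, 0, 6}

Each tropical root is a break point of the lower envelope of the lines y = a_i + i · x (there are 5 lines, with slopes 0, 1, ..., 4). Only the lines that attain the minimum somewhere contribute to roots; other lines are dominated. Here the surviving (envelope) indices are i = 4, i = 3, i = 2, i = 1, i = 0.
Intersections between consecutive envelope lines give the roots: for adjacent envelope indices i < j the intersection is x = (a_i − a_j) / (j − i). Reading off the sorted break points: {-6, -1, 0, 6}.
Verification: at each break x_0, at least two indices attain the minimum of min_i(a_i + i · x_0).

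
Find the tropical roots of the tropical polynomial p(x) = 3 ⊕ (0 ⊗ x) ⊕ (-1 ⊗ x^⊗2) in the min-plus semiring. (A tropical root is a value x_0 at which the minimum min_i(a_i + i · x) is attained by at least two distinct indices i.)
Roots: {1, 3}

Each tropical root is a break point of the lower envelope of the lines y = a_i + i · x (there are 3 lines, with slopes 0, 1, ..., 2). Only the lines that attain the minimum somewhere contribute to roots; other lines are dominated. Here the surviving (envelope) indices are i = 2, i = 1, i = 0.
Intersections between consecutive envelope lines give the roots: for adjacent envelope indices i < j the intersection is x = (a_i − a_j) / (j − i). Reading off the sorted break points: {1, 3}.
Verification: at each break x_0, at least two indices attain the minimum of min_i(a_i + i · x_0).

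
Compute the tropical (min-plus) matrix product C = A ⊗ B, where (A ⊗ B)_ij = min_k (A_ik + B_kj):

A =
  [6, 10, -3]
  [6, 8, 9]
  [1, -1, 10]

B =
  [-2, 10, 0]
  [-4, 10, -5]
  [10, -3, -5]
A ⊗ B =
  [4, -6, -8]
  [4, 6, 3]
  [-5, 7, -6]

Apply the min-plus product entry-by-entry:
  C[0][0] = min over k of (A[0][0] + B[0][0] = 6 + -2 = 4, A[0][1] + B[1][0] = 10 + -4 = 6, A[0][2] + B[2][0] = -3 + 10 = 7) = 4 (attained at k = 0)
  C[0][1] = min over k of (A[0][0] + B[0][1] = 6 + 10 = 16, A[0][1] + B[1][1] = 10 + 10 = 20, A[0][2] + B[2][1] = -3 + -3 = -6) = -6 (attained at k = 2)
  C[0][2] = min over k of (A[0][0] + B[0][2] = 6 + 0 = 6, A[0][1] + B[1][2] = 10 + -5 = 5, A[0][2] + B[2][2] = -3 + -5 = -8) = -8 (attained at k = 2)
  C[1][0] = min over k of (A[1][0] + B[0][0] = 6 + -2 = 4, A[1][1] + B[1][0] = 8 + -4 = 4, A[1][2] + B[2][0] = 9 + 10 = 19) = 4 (attained at k = 0)
  C[1][1] = min over k of (A[1][0] + B[0][1] = 6 + 10 = 16, A[1][1] + B[1][1] = 8 + 10 = 18, A[1][2] + B[2][1] = 9 + -3 = 6) = 6 (attained at k = 2)
  C[1][2] = min over k of (A[1][0] + B[0][2] = 6 + 0 = 6, A[1][1] + B[1][2] = 8 + -5 = 3, A[1][2] + B[2][2] = 9 + -5 = 4) = 3 (attained at k = 1)
  C[2][0] = min over k of (A[2][0] + B[0][0] = 1 + -2 = -1, A[2][1] + B[1][0] = -1 + -4 = -5, A[2][2] + B[2][0] = 10 + 10 = 20) = -5 (attained at k = 1)
  C[2][1] = min over k of (A[2][0] + B[0][1] = 1 + 10 = 11, A[2][1] + B[1][1] = -1 + 10 = 9, A[2][2] + B[2][1] = 10 + -3 = 7) = 7 (attained at k = 2)
  C[2][2] = min over k of (A[2][0] + B[0][2] = 1 + 0 = 1, A[2][1] + B[1][2] = -1 + -5 = -6, A[2][2] + B[2][2] = 10 + -5 = 5) = -6 (attained at k = 1)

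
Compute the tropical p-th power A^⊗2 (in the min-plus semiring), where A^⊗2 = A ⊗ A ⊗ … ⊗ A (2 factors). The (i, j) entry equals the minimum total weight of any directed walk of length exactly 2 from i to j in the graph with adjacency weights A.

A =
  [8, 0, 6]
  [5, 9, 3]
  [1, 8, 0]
A^⊗2 =
  [5, 8, 3]
  [4, 5, 3]
  [1, 1, 0]

Each entry (A^⊗2)_ij equals the minimum over all length-2 walks i = v_0 → v_1 → … → v_2 = j of Σ_t A[v_t][v_{t+1}]. For example, for (i, j) = (0, 2) we minimise over 3 possible intermediate vertex sequences; the minimum is 3, attained along the walk 0 → 1 → 2.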